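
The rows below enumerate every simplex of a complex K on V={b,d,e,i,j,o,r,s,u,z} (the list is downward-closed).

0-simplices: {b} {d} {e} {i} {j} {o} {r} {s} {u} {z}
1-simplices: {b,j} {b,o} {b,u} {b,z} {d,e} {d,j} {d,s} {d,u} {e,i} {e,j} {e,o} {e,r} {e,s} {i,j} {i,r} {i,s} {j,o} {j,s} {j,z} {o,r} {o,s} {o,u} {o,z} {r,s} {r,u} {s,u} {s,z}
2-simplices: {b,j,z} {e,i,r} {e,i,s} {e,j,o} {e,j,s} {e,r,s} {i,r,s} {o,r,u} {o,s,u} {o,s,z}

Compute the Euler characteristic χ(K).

χ(K)=-7

n_0=10 n_1=27 n_2=10
χ=+10−27+10=-7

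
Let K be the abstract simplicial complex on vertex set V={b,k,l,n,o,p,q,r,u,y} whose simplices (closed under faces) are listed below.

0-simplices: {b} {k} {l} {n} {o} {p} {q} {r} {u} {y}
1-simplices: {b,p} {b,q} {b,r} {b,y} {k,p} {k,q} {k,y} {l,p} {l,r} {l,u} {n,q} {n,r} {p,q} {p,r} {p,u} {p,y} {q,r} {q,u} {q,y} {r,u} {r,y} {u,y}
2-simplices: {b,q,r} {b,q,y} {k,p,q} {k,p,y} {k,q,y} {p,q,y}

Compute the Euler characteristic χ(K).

n_0=10 n_1=22 n_2=6
χ=+10−22+6=-6

χ(K)=-6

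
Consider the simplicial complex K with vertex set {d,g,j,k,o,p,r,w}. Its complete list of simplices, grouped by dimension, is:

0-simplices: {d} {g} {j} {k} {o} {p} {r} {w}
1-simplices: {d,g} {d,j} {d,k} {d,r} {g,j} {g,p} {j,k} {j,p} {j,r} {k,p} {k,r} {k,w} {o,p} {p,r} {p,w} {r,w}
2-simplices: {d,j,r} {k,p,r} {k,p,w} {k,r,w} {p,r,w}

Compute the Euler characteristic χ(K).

χ(K)=-3

n_0=8 n_1=16 n_2=5
χ=+8−16+5=-3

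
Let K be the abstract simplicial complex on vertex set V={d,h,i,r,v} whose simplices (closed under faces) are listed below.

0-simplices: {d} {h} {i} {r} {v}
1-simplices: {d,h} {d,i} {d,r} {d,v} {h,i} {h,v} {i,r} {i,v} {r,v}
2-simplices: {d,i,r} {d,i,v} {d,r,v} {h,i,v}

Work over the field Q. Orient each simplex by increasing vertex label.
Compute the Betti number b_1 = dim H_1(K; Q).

b_1=1

n_0=5 n_1=9 n_2=4  [Q]
∂1: piv[dh,di,dr,dv] rk=4  ker:hi,hv,ir,iv,rv
∂2: piv[dir,div,drv,hiv] rk=4
b_1=(9−4)−4=1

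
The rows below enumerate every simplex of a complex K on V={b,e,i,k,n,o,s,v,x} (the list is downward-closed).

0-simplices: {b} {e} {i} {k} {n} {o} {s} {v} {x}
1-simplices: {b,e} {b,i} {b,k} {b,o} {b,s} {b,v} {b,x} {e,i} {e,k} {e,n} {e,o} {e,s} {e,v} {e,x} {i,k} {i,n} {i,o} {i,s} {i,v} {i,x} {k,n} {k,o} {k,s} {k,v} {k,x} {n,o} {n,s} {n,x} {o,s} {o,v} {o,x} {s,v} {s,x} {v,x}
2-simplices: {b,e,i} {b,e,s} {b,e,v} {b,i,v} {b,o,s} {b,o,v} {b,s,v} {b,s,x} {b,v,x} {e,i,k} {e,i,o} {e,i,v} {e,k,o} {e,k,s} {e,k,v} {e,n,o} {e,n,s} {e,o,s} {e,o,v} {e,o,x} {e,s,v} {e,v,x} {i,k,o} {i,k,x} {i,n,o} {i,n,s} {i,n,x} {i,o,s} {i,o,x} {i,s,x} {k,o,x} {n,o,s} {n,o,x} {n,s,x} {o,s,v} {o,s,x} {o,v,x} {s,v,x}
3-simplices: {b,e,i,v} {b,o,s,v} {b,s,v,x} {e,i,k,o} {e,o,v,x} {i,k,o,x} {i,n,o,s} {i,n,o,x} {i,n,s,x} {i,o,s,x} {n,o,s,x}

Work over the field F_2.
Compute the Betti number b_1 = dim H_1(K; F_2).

b_1=2

n_0=9 n_1=34 n_2=38 n_3=11  [Z2]
∂1: piv[be,bi,bk,bo,bs,bv,bx,en] rk=8  ker:ei,ek,eo,es,ev,ex,ik,in,io,is,iv,ix,kn,ko,ks,kv,kx,no,ns,nx,os,ov,ox,sv,sx,vx
∂2: piv[bei,bes,bev,biv,bos,bov,bsv,bsx,bvx,eik,eio,eko,eks,ekv,eno,ens,eos,eox,evx,ikx,ino,ins,inx,iox] rk=24  ker:eiv,eov,esv,iko,ios,isx,kox,nos,nox,nsx,osv,osx,ovx,svx
∂3: piv[beiv,bosv,bsvx,eiko,eovx,ikox,inos,inox,insx,iosx] rk=10  ker:nosx
b_1=(34−8)−24=2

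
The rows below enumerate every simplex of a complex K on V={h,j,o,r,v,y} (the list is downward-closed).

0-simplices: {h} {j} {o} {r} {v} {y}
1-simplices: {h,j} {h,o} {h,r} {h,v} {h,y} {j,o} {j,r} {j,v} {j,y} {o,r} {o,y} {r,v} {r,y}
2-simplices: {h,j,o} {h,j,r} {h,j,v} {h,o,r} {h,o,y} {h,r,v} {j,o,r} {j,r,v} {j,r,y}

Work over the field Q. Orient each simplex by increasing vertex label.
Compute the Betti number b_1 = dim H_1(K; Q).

b_1=1

n_0=6 n_1=13 n_2=9  [Q]
∂1: piv[hj,ho,hr,hv,hy] rk=5  ker:jo,jr,jv,jy,or,oy,rv,ry
∂2: piv[hjo,hjr,hjv,hor,hoy,hrv,jry] rk=7  ker:jor,jrv
b_1=(13−5)−7=1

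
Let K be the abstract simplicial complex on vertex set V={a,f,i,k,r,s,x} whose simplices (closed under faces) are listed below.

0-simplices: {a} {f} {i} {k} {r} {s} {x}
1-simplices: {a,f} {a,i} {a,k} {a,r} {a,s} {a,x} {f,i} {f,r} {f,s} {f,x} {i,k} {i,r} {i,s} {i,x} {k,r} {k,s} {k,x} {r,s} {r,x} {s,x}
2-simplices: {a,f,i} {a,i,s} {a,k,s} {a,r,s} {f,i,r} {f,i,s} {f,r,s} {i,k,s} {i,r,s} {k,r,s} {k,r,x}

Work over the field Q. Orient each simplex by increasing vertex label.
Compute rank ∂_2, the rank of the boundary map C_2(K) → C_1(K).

n_0=7 n_1=20 n_2=11  [Q]
∂1: piv[af,ai,ak,ar,as,ax] rk=6  ker:fi,fr,fs,fx,ik,ir,is,ix,kr,ks,kx,rs,rx,sx
∂2: piv[afi,ais,aks,ars,fir,fis,frs,iks,krs,krx] rk=10  ker:irs
rk∂_2=10

rank∂_2=10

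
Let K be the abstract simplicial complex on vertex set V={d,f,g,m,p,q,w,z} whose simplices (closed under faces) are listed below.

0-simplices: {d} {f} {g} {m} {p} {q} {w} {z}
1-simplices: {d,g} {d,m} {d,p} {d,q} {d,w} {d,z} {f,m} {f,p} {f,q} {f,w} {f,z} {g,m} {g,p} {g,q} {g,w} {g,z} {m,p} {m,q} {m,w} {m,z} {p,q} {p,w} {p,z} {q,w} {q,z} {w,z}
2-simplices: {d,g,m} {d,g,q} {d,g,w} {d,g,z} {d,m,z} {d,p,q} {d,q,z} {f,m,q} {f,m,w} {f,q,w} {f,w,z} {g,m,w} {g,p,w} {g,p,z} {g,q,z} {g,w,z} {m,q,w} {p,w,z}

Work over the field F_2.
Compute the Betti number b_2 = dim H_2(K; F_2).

b_2=3

n_0=8 n_1=26 n_2=18  [Z2]
∂1: piv[dg,dm,dp,dq,dw,dz,fm] rk=7  ker:fp,fq,fw,fz,gm,gp,gq,gw,gz,mp,mq,mw,mz,pq,pw,pz,qw,qz,wz
∂2: piv[dgm,dgq,dgw,dgz,dmz,dpq,dqz,fmq,fmw,fqw,fwz,gmw,gpw,gpz,gwz] rk=15  ker:gqz,mqw,pwz
b_2=(18−15)−0=3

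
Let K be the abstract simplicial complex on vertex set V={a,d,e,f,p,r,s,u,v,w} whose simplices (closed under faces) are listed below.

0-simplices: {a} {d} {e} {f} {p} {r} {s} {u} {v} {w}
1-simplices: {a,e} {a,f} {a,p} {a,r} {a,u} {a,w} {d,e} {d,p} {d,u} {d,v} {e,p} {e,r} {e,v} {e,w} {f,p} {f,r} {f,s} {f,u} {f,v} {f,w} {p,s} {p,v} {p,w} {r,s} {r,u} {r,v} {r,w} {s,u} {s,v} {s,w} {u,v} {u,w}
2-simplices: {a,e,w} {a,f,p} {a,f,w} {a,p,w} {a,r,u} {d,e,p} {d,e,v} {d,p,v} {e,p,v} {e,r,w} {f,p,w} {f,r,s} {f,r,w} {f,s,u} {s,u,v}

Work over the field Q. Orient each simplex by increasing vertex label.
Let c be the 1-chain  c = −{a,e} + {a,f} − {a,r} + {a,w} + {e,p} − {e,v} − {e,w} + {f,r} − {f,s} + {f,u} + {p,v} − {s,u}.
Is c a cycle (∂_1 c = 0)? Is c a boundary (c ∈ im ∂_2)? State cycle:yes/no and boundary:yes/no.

n_0=10 n_1=32 n_2=15  [Q]
∂1: piv[ae,af,ap,ar,au,aw,de,dv,fs] rk=9  ker:dp,du,ep,er,ev,ew,fp,fr,fu,fv,fw,ps,pv,pw,rs,ru,rv,rw,su,sv,sw,uv,uw
∂2: piv[aew,afp,afw,apw,aru,dep,dev,dpv,erw,frs,frw,fsu,suv] rk=13  ker:epv,fpw
∂1c = 0
c vs im∂2: residual ≠ 0 ⇒ not boundary

cycle:yes boundary:no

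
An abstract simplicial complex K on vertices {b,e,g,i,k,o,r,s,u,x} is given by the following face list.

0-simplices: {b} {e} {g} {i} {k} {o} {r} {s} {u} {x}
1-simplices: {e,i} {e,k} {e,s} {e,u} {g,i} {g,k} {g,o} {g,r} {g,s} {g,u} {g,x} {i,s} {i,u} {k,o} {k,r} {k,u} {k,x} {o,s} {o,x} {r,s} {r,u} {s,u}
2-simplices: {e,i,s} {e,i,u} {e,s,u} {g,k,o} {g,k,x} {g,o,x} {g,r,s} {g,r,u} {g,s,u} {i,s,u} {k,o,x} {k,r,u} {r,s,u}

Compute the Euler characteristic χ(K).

n_0=10 n_1=22 n_2=13
χ=+10−22+13=1

χ(K)=1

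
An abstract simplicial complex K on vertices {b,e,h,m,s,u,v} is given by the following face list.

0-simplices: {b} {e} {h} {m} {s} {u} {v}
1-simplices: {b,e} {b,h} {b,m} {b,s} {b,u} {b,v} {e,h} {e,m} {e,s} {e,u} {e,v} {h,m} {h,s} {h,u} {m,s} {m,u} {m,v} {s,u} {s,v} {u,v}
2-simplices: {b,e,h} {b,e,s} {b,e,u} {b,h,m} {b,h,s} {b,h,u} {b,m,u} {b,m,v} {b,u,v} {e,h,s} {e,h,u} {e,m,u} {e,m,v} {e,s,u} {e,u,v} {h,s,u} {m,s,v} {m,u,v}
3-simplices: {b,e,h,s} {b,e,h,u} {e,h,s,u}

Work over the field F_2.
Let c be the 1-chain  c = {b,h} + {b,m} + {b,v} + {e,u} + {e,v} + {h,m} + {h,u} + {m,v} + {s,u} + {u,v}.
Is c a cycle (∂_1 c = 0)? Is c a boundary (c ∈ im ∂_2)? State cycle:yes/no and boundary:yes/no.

cycle:no boundary:no

n_0=7 n_1=20 n_2=18 n_3=3  [Z2]
∂1: piv[be,bh,bm,bs,bu,bv] rk=6  ker:eh,em,es,eu,ev,hm,hs,hu,ms,mu,mv,su,sv,uv
∂2: piv[beh,bes,beu,bhm,bhs,bhu,bmu,bmv,buv,emu,emv,esu,msv] rk=13  ker:ehs,ehu,euv,hsu,muv
∂3: piv[behs,behu,ehsu] rk=3
∂1c = {b} + {h} + {m} + {s}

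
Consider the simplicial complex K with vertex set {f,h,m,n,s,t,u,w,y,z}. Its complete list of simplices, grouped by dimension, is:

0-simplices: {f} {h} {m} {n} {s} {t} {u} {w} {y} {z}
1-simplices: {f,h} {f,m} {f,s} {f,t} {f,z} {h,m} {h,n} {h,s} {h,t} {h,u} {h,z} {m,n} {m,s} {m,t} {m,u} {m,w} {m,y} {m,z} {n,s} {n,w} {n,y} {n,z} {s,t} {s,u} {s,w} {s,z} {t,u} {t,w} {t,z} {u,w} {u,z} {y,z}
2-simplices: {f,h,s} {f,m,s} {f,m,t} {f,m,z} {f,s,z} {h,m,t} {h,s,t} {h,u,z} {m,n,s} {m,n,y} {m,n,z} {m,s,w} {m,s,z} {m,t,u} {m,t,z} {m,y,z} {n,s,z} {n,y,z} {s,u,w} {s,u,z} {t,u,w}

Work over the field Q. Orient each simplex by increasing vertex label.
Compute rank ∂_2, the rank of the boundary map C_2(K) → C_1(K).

rank∂_2=18

n_0=10 n_1=32 n_2=21  [Q]
∂1: piv[fh,fm,fs,ft,fz,hn,hu,mw,my] rk=9  ker:hm,hs,ht,hz,mn,ms,mt,mu,mz,ns,nw,ny,nz,st,su,sw,sz,tu,tw,tz,uw,uz,yz
∂2: piv[fhs,fms,fmt,fmz,fsz,hmt,hst,huz,mns,mny,mnz,msw,mtu,mtz,myz,suw,suz,tuw] rk=18  ker:msz,nsz,nyz
rk∂_2=18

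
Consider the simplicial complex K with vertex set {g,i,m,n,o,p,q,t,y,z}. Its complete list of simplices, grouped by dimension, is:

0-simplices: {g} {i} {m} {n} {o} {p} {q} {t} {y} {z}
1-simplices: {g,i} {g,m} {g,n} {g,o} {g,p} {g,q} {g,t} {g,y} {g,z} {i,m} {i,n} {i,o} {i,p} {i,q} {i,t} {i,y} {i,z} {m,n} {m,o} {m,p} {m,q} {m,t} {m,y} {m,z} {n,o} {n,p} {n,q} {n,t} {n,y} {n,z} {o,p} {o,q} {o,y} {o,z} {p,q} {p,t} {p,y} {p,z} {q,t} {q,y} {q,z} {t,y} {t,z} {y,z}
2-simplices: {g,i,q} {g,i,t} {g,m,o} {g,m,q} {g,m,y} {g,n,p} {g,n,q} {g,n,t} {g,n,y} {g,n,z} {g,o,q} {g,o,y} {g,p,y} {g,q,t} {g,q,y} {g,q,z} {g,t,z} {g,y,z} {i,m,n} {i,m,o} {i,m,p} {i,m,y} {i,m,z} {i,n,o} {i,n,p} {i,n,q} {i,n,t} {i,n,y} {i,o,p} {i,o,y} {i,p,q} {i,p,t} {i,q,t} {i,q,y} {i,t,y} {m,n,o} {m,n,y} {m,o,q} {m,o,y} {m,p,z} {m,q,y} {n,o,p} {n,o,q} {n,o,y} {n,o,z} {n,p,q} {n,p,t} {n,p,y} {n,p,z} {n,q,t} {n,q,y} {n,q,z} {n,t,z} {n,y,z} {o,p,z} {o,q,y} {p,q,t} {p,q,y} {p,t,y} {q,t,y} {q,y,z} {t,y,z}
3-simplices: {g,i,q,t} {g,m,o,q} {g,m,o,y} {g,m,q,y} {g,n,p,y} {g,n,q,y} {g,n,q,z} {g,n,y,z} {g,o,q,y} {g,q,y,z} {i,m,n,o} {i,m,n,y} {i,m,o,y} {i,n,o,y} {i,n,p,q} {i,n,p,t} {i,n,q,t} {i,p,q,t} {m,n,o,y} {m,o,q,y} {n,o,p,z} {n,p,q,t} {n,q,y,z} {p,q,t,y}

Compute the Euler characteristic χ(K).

χ(K)=4

n_0=10 n_1=44 n_2=62 n_3=24
χ=+10−44+62−24=4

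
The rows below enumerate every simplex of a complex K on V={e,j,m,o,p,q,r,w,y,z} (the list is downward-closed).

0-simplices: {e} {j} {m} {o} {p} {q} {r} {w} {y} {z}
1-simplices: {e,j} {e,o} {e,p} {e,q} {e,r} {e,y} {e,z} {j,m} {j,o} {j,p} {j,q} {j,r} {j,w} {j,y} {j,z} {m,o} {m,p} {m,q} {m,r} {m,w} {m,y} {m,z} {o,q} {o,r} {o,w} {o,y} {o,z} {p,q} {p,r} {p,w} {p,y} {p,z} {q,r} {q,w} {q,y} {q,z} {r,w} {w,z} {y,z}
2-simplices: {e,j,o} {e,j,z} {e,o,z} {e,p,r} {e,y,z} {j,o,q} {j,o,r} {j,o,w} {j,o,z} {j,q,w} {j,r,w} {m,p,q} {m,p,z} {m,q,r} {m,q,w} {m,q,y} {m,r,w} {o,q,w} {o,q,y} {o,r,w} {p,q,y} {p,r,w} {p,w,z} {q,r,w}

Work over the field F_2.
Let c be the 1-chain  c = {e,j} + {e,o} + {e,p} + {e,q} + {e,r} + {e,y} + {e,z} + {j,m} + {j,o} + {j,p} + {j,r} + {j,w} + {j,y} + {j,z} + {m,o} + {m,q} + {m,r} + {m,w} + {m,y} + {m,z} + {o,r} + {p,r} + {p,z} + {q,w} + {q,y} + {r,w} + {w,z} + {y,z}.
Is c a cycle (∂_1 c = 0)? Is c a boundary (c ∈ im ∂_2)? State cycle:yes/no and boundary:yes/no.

cycle:no boundary:no

n_0=10 n_1=39 n_2=24  [Z2]
∂1: piv[ej,eo,ep,eq,er,ey,ez,jm,jw] rk=9  ker:jo,jp,jq,jr,jy,jz,mo,mp,mq,mr,mw,my,mz,oq,or,ow,oy,oz,pq,pr,pw,py,pz,qr,qw,qy,qz,rw,wz,yz
∂2: piv[ejo,ejz,eoz,epr,eyz,joq,jor,jow,jqw,jrw,mpq,mpz,mqr,mqw,mqy,mrw,oqy,pqy,prw,pwz] rk=20  ker:joz,oqw,orw,qrw
∂1c = {e} + {m} + {w} + {y}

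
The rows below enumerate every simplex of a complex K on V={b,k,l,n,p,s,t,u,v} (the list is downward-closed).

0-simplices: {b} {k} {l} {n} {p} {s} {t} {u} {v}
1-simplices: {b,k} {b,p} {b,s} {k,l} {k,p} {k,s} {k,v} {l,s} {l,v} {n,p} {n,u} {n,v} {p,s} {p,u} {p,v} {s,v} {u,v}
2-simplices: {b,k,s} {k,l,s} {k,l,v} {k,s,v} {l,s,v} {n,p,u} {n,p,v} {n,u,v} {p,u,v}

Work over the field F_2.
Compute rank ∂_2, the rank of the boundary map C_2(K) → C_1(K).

n_0=9 n_1=17 n_2=9  [Z2]
∂1: piv[bk,bp,bs,kl,kv,np,nu] rk=7  ker:kp,ks,ls,lv,nv,ps,pu,pv,sv,uv
∂2: piv[bks,kls,klv,ksv,npu,npv,nuv] rk=7  ker:lsv,puv
rk∂_2=7

rank∂_2=7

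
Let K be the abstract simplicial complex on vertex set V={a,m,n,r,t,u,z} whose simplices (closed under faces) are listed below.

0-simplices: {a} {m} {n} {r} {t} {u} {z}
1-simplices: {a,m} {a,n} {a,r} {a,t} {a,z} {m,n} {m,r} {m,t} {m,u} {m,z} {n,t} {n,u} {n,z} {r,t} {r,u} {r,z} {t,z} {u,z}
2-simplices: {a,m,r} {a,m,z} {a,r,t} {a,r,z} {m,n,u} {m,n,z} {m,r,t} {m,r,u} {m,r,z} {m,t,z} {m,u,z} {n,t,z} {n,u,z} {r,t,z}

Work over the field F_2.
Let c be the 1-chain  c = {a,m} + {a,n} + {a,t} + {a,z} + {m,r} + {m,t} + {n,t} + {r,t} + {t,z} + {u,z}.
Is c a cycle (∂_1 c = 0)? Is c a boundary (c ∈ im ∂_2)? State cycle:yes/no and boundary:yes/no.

cycle:no boundary:no

n_0=7 n_1=18 n_2=14  [Z2]
∂1: piv[am,an,ar,at,az,mu] rk=6  ker:mn,mr,mt,mz,nt,nu,nz,rt,ru,rz,tz,uz
∂2: piv[amr,amz,art,arz,mnu,mnz,mrt,mru,mtz,muz,ntz] rk=11  ker:mrz,nuz,rtz
∂1c = {m} + {t} + {u} + {z}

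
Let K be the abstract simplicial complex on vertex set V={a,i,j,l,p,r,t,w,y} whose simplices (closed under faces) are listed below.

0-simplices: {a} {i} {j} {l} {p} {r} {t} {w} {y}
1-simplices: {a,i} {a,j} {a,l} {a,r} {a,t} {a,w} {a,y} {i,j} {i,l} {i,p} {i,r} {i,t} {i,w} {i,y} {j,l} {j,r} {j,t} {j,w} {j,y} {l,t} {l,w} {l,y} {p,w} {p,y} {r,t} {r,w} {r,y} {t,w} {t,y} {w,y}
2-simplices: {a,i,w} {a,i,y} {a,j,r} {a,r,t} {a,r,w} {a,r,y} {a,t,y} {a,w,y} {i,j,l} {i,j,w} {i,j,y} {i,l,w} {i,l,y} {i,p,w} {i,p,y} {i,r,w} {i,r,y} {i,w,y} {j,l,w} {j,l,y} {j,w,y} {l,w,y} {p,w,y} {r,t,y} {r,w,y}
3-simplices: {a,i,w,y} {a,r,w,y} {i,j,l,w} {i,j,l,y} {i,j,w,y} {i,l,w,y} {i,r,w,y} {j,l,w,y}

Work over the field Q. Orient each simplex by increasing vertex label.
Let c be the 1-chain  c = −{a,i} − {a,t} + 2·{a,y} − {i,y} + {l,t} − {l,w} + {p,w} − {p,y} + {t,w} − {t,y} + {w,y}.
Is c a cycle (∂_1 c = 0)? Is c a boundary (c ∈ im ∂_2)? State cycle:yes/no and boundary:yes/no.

cycle:yes boundary:no

n_0=9 n_1=30 n_2=25 n_3=8  [Q]
∂1: piv[ai,aj,al,ar,at,aw,ay,ip] rk=8  ker:ij,il,ir,it,iw,iy,jl,jr,jt,jw,jy,lt,lw,ly,pw,py,rt,rw,ry,tw,ty,wy
∂2: piv[aiw,aiy,ajr,art,arw,ary,aty,awy,ijl,ijw,ijy,ilw,ily,ipw,ipy,irw] rk=16  ker:iry,iwy,jlw,jly,jwy,lwy,pwy,rty,rwy
∂3: piv[aiwy,arwy,ijlw,ijly,ijwy,ilwy,irwy] rk=7  ker:jlwy
∂1c = 0
c vs im∂2: residual ≠ 0 ⇒ not boundary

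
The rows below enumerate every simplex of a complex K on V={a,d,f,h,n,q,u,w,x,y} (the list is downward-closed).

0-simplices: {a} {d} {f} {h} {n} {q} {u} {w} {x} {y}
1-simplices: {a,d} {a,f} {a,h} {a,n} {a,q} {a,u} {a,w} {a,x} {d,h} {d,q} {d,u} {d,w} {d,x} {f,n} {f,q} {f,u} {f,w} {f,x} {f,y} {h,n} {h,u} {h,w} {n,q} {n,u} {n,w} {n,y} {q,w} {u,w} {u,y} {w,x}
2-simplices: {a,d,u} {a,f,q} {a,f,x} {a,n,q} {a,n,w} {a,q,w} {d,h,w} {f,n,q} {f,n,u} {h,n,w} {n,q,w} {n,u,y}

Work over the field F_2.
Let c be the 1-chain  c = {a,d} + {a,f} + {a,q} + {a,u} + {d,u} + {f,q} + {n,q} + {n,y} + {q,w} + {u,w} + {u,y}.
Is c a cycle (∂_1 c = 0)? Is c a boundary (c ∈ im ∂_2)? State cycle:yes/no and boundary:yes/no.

cycle:yes boundary:no

n_0=10 n_1=30 n_2=12  [Z2]
∂1: piv[ad,af,ah,an,aq,au,aw,ax,fy] rk=9  ker:dh,dq,du,dw,dx,fn,fq,fu,fw,fx,hn,hu,hw,nq,nu,nw,ny,qw,uw,uy,wx
∂2: piv[adu,afq,afx,anq,anw,aqw,dhw,fnq,fnu,hnw,nuy] rk=11  ker:nqw
∂1c = 0
c vs im∂2: residual ≠ 0 ⇒ not boundary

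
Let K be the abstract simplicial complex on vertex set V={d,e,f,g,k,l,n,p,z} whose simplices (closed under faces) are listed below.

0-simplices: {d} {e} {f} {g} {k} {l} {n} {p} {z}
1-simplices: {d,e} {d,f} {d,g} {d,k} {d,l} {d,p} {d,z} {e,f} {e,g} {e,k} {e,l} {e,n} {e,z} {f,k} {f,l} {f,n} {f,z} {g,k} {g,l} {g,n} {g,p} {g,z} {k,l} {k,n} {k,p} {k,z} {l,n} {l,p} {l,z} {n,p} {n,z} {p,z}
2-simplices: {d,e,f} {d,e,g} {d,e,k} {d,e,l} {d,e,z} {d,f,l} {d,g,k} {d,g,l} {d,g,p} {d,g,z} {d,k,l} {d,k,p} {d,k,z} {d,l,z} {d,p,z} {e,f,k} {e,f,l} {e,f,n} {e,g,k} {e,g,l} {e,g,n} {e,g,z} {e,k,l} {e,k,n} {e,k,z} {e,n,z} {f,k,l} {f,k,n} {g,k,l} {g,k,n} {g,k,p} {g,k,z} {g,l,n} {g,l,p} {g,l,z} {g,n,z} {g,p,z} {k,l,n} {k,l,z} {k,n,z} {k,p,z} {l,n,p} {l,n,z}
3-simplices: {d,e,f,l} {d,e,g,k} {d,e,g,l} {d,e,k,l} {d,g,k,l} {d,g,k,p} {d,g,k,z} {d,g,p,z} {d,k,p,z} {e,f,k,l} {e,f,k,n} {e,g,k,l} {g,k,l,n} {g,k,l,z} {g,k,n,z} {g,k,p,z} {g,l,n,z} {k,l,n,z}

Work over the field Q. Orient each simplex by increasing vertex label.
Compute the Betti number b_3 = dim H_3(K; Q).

b_3=3

n_0=9 n_1=32 n_2=43 n_3=18  [Q]
∂1: piv[de,df,dg,dk,dl,dp,dz,en] rk=8  ker:ef,eg,ek,el,ez,fk,fl,fn,fz,gk,gl,gn,gp,gz,kl,kn,kp,kz,ln,lp,lz,np,nz,pz
∂2: piv[def,deg,dek,del,dez,dfl,dgk,dgl,dgp,dgz,dkl,dkp,dkz,dlz,dpz,efk,efn,egn,ekn,enz,gln,glp,lnp] rk=23  ker:efl,egk,egl,egz,ekl,ekz,fkl,fkn,gkl,gkn,gkp,gkz,glz,gnz,gpz,kln,klz,knz,kpz,lnz
∂3: piv[defl,degk,degl,dekl,dgkl,dgkp,dgkz,dgpz,dkpz,efkl,efkn,gkln,gklz,gknz,glnz] rk=15  ker:egkl,gkpz,klnz
b_3=(18−15)−0=3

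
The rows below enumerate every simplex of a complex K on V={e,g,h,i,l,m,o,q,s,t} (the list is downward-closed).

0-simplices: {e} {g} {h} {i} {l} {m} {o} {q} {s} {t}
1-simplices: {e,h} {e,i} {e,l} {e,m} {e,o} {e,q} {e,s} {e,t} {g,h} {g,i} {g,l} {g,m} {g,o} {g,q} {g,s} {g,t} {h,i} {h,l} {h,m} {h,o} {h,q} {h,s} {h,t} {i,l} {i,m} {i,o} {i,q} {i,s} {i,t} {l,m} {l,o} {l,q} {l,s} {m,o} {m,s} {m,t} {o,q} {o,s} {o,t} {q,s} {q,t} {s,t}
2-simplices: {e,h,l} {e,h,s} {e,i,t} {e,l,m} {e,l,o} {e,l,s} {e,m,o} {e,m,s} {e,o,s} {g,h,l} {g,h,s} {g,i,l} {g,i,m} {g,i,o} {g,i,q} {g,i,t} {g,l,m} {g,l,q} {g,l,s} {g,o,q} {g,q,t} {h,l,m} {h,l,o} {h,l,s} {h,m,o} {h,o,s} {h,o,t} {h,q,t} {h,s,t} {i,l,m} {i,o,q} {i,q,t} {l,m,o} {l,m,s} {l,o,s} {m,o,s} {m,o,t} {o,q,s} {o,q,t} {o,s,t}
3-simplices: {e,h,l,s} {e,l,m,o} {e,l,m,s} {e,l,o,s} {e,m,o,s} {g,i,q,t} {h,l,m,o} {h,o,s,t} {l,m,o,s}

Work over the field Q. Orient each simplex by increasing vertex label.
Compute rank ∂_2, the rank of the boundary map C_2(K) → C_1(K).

n_0=10 n_1=42 n_2=40 n_3=9  [Q]
∂1: piv[eh,ei,el,em,eo,eq,es,et,gh] rk=9  ker:gi,gl,gm,go,gq,gs,gt,hi,hl,hm,ho,hq,hs,ht,il,im,io,iq,is,it,lm,lo,lq,ls,mo,ms,mt,oq,os,ot,qs,qt,st
∂2: piv[ehl,ehs,eit,elm,elo,els,emo,ems,eos,ghl,ghs,gil,gim,gio,giq,git,glm,glq,goq,gqt,hlm,hlo,hot,hqt,hst,mot,oqs,oqt] rk=28  ker:gls,hls,hmo,hos,ilm,ioq,iqt,lmo,lms,los,mos,ost
∂3: piv[ehls,elmo,elms,elos,emos,giqt,hlmo,host] rk=8  ker:lmos
rk∂_2=28

rank∂_2=28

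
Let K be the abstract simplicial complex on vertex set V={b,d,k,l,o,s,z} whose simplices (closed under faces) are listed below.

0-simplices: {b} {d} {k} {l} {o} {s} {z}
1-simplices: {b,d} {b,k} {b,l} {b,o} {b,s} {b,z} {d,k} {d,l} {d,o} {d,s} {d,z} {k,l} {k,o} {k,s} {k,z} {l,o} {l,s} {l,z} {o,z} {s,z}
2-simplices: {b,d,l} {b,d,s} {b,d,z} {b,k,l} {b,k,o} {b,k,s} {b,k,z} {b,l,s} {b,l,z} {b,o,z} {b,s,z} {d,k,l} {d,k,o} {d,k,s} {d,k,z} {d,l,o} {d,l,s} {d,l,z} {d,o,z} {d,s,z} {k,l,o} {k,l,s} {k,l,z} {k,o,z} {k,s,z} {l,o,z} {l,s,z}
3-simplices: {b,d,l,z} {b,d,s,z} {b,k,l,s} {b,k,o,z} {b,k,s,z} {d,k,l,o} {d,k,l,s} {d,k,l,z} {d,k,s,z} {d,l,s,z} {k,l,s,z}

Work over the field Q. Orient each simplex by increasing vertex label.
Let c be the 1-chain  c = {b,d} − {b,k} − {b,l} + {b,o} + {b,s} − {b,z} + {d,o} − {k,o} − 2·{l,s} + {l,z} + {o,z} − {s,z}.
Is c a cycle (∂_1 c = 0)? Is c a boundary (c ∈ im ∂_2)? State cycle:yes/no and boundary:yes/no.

n_0=7 n_1=20 n_2=27 n_3=11  [Q]
∂1: piv[bd,bk,bl,bo,bs,bz] rk=6  ker:dk,dl,do,ds,dz,kl,ko,ks,kz,lo,ls,lz,oz,sz
∂2: piv[bdl,bds,bdz,bkl,bko,bks,bkz,bls,blz,boz,bsz,dkl,dko,dlo] rk=14  ker:dks,dkz,dls,dlz,doz,dsz,klo,kls,klz,koz,ksz,loz,lsz
∂3: piv[bdlz,bdsz,bkls,bkoz,bksz,dklo,dkls,dklz,dksz,dlsz] rk=10  ker:klsz
∂1c = 0
c vs im∂2: reduces to 0 ⇒ boundary

cycle:yes boundary:yes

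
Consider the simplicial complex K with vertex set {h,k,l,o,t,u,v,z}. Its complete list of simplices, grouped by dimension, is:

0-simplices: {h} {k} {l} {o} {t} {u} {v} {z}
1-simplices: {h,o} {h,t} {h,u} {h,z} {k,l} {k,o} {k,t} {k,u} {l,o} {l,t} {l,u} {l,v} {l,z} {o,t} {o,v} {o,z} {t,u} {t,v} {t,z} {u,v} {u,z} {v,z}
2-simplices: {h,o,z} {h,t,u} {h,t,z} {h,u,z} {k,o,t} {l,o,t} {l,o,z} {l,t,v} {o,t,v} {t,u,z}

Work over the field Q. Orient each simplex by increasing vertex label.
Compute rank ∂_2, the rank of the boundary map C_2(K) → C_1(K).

n_0=8 n_1=22 n_2=10  [Q]
∂1: piv[ho,ht,hu,hz,kl,ko,lv] rk=7  ker:kt,ku,lo,lt,lu,lz,ot,ov,oz,tu,tv,tz,uv,uz,vz
∂2: piv[hoz,htu,htz,huz,kot,lot,loz,ltv,otv] rk=9  ker:tuz
rk∂_2=9

rank∂_2=9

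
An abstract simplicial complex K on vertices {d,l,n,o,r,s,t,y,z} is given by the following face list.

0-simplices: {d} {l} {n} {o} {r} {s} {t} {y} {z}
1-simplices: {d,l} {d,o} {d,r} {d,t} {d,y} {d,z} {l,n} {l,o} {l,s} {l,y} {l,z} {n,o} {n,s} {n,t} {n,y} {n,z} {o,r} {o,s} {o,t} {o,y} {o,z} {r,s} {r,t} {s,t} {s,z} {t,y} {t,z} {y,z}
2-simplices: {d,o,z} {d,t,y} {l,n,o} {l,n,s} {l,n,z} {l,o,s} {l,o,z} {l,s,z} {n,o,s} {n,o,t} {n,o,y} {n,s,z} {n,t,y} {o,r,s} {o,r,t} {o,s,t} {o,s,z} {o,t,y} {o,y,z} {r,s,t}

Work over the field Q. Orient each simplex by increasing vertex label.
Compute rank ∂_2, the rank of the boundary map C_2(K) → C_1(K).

rank∂_2=15

n_0=9 n_1=28 n_2=20  [Q]
∂1: piv[dl,do,dr,dt,dy,dz,ln,ls] rk=8  ker:lo,ly,lz,no,ns,nt,ny,nz,or,os,ot,oy,oz,rs,rt,st,sz,ty,tz,yz
∂2: piv[doz,dty,lno,lns,lnz,los,loz,lsz,not,noy,nty,ors,ort,ost,oyz] rk=15  ker:nos,nsz,osz,oty,rst
rk∂_2=15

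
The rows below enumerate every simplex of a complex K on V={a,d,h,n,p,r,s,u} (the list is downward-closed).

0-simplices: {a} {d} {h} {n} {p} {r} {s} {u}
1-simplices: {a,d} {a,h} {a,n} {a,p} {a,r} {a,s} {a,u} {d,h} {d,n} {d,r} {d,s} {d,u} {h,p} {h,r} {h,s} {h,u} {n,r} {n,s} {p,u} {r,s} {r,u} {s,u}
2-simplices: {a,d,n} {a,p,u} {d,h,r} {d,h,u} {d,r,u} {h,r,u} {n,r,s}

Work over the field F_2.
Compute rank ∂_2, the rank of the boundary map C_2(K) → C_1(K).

rank∂_2=6

n_0=8 n_1=22 n_2=7  [Z2]
∂1: piv[ad,ah,an,ap,ar,as,au] rk=7  ker:dh,dn,dr,ds,du,hp,hr,hs,hu,nr,ns,pu,rs,ru,su
∂2: piv[adn,apu,dhr,dhu,dru,nrs] rk=6  ker:hru
rk∂_2=6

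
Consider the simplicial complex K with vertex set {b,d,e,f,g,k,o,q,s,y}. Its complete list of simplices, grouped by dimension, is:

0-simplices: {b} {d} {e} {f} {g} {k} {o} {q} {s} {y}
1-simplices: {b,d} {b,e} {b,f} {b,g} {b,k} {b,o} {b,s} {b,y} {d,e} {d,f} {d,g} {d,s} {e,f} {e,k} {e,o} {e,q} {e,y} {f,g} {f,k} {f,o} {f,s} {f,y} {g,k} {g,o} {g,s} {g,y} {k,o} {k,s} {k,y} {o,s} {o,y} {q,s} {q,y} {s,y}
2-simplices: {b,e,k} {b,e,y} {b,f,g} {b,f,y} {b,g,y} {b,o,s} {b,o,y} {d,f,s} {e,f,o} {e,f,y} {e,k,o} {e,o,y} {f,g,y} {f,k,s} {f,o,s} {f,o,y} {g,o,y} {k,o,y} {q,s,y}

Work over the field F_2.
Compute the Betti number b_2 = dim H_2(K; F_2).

b_2=2

n_0=10 n_1=34 n_2=19  [Z2]
∂1: piv[bd,be,bf,bg,bk,bo,bs,by,eq] rk=9  ker:de,df,dg,ds,ef,ek,eo,ey,fg,fk,fo,fs,fy,gk,go,gs,gy,ko,ks,ky,os,oy,qs,qy,sy
∂2: piv[bek,bey,bfg,bfy,bgy,bos,boy,dfs,efo,efy,eko,eoy,fks,fos,goy,koy,qsy] rk=17  ker:fgy,foy
b_2=(19−17)−0=2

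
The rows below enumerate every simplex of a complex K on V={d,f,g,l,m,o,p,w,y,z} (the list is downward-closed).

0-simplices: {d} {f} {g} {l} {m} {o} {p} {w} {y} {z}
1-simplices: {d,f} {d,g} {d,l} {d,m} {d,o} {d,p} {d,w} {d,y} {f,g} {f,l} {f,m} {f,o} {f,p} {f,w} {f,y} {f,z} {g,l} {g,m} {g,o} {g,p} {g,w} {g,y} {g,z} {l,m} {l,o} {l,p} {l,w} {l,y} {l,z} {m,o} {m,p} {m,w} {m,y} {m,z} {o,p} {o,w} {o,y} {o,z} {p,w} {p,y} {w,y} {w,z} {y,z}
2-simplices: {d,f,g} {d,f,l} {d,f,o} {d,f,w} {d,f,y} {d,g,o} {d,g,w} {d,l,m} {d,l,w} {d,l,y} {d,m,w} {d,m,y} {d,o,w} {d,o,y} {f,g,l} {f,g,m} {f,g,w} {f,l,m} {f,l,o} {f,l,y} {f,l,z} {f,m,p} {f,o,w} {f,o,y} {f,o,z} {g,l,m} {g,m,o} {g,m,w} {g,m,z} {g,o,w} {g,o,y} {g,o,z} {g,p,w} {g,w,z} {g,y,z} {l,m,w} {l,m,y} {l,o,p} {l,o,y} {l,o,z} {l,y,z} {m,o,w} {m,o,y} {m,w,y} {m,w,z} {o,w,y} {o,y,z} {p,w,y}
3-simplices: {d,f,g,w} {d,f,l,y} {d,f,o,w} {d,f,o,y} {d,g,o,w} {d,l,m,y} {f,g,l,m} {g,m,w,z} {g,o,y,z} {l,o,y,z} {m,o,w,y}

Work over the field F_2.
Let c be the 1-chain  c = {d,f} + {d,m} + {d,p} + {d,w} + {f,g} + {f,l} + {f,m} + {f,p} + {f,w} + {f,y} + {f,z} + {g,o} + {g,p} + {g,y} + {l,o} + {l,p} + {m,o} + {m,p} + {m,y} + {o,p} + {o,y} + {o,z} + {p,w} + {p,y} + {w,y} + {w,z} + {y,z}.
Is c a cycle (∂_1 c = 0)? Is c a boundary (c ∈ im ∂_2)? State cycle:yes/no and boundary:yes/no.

n_0=10 n_1=43 n_2=48 n_3=11  [Z2]
∂1: piv[df,dg,dl,dm,do,dp,dw,dy,fz] rk=9  ker:fg,fl,fm,fo,fp,fw,fy,gl,gm,go,gp,gw,gy,gz,lm,lo,lp,lw,ly,lz,mo,mp,mw,my,mz,op,ow,oy,oz,pw,py,wy,wz,yz
∂2: piv[dfg,dfl,dfo,dfw,dfy,dgo,dgw,dlm,dlw,dly,dmw,dmy,dow,doy,fgl,fgm,flm,flo,flz,fmp,foz,gmo,gmz,goy,goz,gpw,gwz,gyz,lop,mwy,pwy] rk=31  ker:fgw,fly,fow,foy,glm,gmw,gow,lmw,lmy,loy,loz,lyz,mow,moy,mwz,owy,oyz
∂3: piv[dfgw,dfly,dfow,dfoy,dgow,dlmy,fglm,gmwz,goyz,loyz,mowy] rk=11
∂1c = {l} + {m} + {w} + {y}

cycle:no boundary:no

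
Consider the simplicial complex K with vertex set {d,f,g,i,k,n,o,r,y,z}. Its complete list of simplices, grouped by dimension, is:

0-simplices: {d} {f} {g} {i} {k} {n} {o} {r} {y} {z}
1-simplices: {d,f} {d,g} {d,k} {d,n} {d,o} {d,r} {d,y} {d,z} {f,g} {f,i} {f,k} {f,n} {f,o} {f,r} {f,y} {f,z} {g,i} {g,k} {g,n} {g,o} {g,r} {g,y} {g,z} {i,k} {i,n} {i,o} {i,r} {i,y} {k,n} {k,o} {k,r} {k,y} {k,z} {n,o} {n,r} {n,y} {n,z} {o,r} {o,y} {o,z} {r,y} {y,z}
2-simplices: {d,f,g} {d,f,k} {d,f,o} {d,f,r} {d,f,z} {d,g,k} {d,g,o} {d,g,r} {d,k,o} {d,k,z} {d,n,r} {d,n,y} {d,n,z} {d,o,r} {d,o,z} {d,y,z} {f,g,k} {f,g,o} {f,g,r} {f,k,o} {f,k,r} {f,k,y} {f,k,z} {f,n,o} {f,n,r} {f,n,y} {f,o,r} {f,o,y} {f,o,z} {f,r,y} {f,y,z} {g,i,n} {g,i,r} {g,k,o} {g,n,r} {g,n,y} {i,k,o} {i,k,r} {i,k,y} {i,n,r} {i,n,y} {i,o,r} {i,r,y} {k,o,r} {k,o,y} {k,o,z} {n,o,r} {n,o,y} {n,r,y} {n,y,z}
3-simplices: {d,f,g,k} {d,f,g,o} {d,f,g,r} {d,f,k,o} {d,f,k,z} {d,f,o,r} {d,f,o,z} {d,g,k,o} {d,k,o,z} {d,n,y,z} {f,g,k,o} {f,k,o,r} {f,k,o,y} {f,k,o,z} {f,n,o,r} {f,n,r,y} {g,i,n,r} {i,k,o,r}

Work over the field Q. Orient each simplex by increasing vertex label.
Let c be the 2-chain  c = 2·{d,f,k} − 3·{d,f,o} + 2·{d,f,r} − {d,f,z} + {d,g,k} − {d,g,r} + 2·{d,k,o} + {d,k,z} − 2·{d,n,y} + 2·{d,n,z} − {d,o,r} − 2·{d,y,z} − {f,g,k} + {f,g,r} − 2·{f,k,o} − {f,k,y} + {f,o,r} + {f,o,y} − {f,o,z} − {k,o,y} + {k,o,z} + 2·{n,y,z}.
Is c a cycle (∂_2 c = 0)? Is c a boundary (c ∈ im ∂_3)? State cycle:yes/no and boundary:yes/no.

n_0=10 n_1=42 n_2=50 n_3=18  [Q]
∂1: piv[df,dg,dk,dn,do,dr,dy,dz,fi] rk=9  ker:fg,fk,fn,fo,fr,fy,fz,gi,gk,gn,go,gr,gy,gz,ik,in,io,ir,iy,kn,ko,kr,ky,kz,no,nr,ny,nz,or,oy,oz,ry,yz
∂2: piv[dfg,dfk,dfo,dfr,dfz,dgk,dgo,dgr,dko,dkz,dnr,dny,dnz,dor,doz,dyz,fkr,fky,fno,fnr,fny,foy,fry,gin,gir,gnr,gny,iko,ikr,iky] rk=30  ker:fgk,fgo,fgr,fko,fkz,for,foz,fyz,gko,inr,iny,ior,iry,kor,koy,koz,nor,noy,nry,nyz
∂3: piv[dfgk,dfgo,dfgr,dfko,dfkz,dfor,dfoz,dgko,dkoz,dnyz,fkor,fkoy,fnor,fnry,ginr,ikor] rk=16  ker:fgko,fkoz
∂2c = 0
c vs im∂3: reduces to 0 ⇒ boundary

cycle:yes boundary:yes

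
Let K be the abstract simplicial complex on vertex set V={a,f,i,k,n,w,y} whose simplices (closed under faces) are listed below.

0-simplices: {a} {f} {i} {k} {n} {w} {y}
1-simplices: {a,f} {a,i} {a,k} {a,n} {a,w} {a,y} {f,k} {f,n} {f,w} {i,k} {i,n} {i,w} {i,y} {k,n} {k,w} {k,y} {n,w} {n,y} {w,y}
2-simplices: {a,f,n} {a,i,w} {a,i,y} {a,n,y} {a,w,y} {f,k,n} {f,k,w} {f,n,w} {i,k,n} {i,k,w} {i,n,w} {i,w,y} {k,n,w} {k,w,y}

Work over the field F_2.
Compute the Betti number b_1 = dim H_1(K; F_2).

n_0=7 n_1=19 n_2=14  [Z2]
∂1: piv[af,ai,ak,an,aw,ay] rk=6  ker:fk,fn,fw,ik,in,iw,iy,kn,kw,ky,nw,ny,wy
∂2: piv[afn,aiw,aiy,any,awy,fkn,fkw,fnw,ikn,ikw,kwy] rk=11  ker:inw,iwy,knw
b_1=(19−6)−11=2

b_1=2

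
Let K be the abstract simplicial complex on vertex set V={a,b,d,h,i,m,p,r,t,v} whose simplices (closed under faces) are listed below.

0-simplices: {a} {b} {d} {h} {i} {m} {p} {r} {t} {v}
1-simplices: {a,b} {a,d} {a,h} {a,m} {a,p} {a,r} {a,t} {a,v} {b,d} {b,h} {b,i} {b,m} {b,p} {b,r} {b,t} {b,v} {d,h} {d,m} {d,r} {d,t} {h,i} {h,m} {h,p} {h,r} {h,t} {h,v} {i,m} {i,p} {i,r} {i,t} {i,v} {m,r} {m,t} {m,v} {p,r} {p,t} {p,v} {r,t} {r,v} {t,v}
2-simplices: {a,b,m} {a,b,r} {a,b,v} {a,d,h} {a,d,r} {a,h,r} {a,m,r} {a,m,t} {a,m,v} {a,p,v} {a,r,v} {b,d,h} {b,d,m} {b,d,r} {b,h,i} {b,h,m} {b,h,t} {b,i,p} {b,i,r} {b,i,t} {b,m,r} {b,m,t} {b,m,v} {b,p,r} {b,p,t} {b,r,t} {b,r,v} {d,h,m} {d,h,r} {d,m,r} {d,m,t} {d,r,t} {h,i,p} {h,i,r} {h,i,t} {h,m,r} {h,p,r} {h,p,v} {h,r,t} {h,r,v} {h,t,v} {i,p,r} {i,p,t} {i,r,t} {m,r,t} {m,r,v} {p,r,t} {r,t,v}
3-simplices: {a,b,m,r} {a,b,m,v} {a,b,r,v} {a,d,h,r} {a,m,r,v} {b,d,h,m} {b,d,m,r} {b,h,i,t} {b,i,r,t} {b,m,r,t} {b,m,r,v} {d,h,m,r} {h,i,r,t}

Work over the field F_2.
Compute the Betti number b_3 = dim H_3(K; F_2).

n_0=10 n_1=40 n_2=48 n_3=13  [Z2]
∂1: piv[ab,ad,ah,am,ap,ar,at,av,bi] rk=9  ker:bd,bh,bm,bp,br,bt,bv,dh,dm,dr,dt,hi,hm,hp,hr,ht,hv,im,ip,ir,it,iv,mr,mt,mv,pr,pt,pv,rt,rv,tv
∂2: piv[abm,abr,abv,adh,adr,ahr,amr,amt,amv,apv,arv,bdh,bdm,bdr,bhi,bhm,bht,bip,bir,bit,bmt,bpr,bpt,brt,dmt,hip,hpv,hrv,htv] rk=29  ker:bmr,bmv,brv,dhm,dhr,dmr,drt,hir,hit,hmr,hpr,hrt,ipr,ipt,irt,mrt,mrv,prt,rtv
∂3: piv[abmr,abmv,abrv,adhr,amrv,bdhm,bdmr,bhit,birt,bmrt,dhmr,hirt] rk=12  ker:bmrv
b_3=(13−12)−0=1

b_3=1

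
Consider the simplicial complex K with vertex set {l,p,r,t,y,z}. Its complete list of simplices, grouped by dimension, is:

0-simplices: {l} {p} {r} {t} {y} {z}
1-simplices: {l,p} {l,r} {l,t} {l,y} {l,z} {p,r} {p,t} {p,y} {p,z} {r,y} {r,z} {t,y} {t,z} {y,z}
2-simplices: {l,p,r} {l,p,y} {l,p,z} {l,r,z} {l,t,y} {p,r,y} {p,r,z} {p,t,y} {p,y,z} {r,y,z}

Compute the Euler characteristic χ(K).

χ(K)=2

n_0=6 n_1=14 n_2=10
χ=+6−14+10=2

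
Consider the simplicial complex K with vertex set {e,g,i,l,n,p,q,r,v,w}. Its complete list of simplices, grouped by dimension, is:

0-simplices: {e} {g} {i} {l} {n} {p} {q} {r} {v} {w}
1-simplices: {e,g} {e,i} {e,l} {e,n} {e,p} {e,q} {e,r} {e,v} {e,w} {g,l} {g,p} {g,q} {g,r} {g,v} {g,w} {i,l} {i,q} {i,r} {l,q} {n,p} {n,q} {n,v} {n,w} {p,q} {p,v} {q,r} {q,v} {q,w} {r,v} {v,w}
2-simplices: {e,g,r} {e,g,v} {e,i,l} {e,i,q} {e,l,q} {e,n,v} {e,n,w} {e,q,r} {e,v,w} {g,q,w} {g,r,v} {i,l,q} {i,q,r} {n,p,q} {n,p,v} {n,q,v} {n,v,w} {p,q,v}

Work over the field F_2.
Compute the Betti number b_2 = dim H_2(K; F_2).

b_2=3

n_0=10 n_1=30 n_2=18  [Z2]
∂1: piv[eg,ei,el,en,ep,eq,er,ev,ew] rk=9  ker:gl,gp,gq,gr,gv,gw,il,iq,ir,lq,np,nq,nv,nw,pq,pv,qr,qv,qw,rv,vw
∂2: piv[egr,egv,eil,eiq,elq,env,enw,eqr,evw,gqw,grv,iqr,npq,npv,nqv] rk=15  ker:ilq,nvw,pqv
b_2=(18−15)−0=3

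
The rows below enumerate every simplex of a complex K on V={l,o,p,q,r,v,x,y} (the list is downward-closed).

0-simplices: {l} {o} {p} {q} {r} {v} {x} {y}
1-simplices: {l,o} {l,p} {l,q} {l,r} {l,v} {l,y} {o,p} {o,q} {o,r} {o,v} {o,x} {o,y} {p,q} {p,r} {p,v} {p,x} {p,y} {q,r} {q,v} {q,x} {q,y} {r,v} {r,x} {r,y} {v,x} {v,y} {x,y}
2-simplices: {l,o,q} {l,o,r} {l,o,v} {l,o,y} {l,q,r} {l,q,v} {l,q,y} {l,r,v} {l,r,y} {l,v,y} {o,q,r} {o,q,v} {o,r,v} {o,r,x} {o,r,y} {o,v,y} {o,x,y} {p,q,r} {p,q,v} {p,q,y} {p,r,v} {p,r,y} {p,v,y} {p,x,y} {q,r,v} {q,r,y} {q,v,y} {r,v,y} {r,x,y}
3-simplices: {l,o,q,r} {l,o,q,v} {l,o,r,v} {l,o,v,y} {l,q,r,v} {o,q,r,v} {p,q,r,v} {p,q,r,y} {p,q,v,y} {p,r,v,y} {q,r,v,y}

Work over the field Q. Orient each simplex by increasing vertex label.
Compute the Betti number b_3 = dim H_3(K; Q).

b_3=2

n_0=8 n_1=27 n_2=29 n_3=11  [Q]
∂1: piv[lo,lp,lq,lr,lv,ly,ox] rk=7  ker:op,oq,or,ov,oy,pq,pr,pv,px,py,qr,qv,qx,qy,rv,rx,ry,vx,vy,xy
∂2: piv[loq,lor,lov,loy,lqr,lqv,lqy,lrv,lry,lvy,orx,oxy,pqr,pqv,pqy,pxy] rk=16  ker:oqr,oqv,orv,ory,ovy,prv,pry,pvy,qrv,qry,qvy,rvy,rxy
∂3: piv[loqr,loqv,lorv,lovy,lqrv,pqrv,pqry,pqvy,prvy] rk=9  ker:oqrv,qrvy
b_3=(11−9)−0=2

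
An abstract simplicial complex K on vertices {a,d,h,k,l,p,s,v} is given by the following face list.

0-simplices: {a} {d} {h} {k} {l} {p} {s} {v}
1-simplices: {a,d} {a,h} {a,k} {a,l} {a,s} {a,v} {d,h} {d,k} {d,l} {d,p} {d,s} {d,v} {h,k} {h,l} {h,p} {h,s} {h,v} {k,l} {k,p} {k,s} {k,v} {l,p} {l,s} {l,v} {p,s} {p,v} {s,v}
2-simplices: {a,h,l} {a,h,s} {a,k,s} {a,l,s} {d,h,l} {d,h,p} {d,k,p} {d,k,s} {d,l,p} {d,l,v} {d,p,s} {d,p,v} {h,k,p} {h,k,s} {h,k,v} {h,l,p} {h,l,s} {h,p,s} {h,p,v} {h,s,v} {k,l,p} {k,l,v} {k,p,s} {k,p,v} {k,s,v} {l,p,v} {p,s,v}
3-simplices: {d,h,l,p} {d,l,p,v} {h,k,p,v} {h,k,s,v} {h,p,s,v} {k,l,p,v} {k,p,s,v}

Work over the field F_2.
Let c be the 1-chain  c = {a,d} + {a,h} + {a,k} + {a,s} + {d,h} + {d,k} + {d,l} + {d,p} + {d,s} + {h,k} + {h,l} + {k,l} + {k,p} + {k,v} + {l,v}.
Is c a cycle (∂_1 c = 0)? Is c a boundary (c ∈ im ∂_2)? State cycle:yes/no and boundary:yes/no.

n_0=8 n_1=27 n_2=27 n_3=7  [Z2]
∂1: piv[ad,ah,ak,al,as,av,dp] rk=7  ker:dh,dk,dl,ds,dv,hk,hl,hp,hs,hv,kl,kp,ks,kv,lp,ls,lv,ps,pv,sv
∂2: piv[ahl,ahs,aks,als,dhl,dhp,dkp,dks,dlp,dlv,dps,dpv,hkp,hks,hkv,hpv,hsv,klp] rk=18  ker:hlp,hls,hps,klv,kps,kpv,ksv,lpv,psv
∂3: piv[dhlp,dlpv,hkpv,hksv,hpsv,klpv,kpsv] rk=7
∂1c = 0
c vs im∂2: residual ≠ 0 ⇒ not boundary

cycle:yes boundary:no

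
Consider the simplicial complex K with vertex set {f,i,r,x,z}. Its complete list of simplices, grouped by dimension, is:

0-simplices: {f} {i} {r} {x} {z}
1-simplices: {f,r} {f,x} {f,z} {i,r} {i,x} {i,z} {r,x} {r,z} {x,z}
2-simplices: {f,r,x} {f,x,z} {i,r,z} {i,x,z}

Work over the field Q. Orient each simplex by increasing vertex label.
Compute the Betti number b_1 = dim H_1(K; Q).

n_0=5 n_1=9 n_2=4  [Q]
∂1: piv[fr,fx,fz,ir] rk=4  ker:ix,iz,rx,rz,xz
∂2: piv[frx,fxz,irz,ixz] rk=4
b_1=(9−4)−4=1

b_1=1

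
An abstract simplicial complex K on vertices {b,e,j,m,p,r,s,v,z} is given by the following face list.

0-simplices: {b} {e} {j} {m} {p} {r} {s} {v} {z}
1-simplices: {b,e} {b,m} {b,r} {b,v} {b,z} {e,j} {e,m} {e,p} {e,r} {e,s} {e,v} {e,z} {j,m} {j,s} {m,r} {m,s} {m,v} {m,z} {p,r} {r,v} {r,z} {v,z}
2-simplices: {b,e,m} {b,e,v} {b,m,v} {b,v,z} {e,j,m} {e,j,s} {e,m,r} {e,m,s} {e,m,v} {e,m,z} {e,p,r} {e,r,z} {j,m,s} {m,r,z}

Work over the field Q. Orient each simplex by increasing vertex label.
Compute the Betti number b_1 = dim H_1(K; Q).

n_0=9 n_1=22 n_2=14  [Q]
∂1: piv[be,bm,br,bv,bz,ej,ep,es] rk=8  ker:em,er,ev,ez,jm,js,mr,ms,mv,mz,pr,rv,rz,vz
∂2: piv[bem,bev,bmv,bvz,ejm,ejs,emr,ems,emz,epr,erz] rk=11  ker:emv,jms,mrz
b_1=(22−8)−11=3

b_1=3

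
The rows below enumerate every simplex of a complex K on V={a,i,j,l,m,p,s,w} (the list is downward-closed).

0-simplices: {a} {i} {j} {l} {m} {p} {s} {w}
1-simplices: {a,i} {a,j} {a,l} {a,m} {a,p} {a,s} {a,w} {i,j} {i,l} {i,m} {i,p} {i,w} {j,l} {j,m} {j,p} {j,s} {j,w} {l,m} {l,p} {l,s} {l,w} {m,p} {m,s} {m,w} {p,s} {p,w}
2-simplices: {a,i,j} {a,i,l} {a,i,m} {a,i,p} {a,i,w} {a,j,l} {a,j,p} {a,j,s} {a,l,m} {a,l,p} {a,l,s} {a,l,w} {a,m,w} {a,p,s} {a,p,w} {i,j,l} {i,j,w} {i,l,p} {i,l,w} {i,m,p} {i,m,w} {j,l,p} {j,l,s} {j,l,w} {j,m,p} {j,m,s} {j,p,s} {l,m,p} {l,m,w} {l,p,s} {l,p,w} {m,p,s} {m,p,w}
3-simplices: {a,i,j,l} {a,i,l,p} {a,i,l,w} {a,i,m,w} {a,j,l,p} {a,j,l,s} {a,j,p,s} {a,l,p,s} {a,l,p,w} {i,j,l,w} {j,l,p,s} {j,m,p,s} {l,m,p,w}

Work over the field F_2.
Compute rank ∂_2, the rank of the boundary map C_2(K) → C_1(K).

rank∂_2=19

n_0=8 n_1=26 n_2=33 n_3=13  [Z2]
∂1: piv[ai,aj,al,am,ap,as,aw] rk=7  ker:ij,il,im,ip,iw,jl,jm,jp,js,jw,lm,lp,ls,lw,mp,ms,mw,ps,pw
∂2: piv[aij,ail,aim,aip,aiw,ajl,ajp,ajs,alm,alp,als,alw,amw,aps,apw,ijw,imp,jmp,jms] rk=19  ker:ijl,ilp,ilw,imw,jlp,jls,jlw,jps,lmp,lmw,lps,lpw,mps,mpw
∂3: piv[aijl,ailp,ailw,aimw,ajlp,ajls,ajps,alps,alpw,ijlw,jmps,lmpw] rk=12  ker:jlps
rk∂_2=19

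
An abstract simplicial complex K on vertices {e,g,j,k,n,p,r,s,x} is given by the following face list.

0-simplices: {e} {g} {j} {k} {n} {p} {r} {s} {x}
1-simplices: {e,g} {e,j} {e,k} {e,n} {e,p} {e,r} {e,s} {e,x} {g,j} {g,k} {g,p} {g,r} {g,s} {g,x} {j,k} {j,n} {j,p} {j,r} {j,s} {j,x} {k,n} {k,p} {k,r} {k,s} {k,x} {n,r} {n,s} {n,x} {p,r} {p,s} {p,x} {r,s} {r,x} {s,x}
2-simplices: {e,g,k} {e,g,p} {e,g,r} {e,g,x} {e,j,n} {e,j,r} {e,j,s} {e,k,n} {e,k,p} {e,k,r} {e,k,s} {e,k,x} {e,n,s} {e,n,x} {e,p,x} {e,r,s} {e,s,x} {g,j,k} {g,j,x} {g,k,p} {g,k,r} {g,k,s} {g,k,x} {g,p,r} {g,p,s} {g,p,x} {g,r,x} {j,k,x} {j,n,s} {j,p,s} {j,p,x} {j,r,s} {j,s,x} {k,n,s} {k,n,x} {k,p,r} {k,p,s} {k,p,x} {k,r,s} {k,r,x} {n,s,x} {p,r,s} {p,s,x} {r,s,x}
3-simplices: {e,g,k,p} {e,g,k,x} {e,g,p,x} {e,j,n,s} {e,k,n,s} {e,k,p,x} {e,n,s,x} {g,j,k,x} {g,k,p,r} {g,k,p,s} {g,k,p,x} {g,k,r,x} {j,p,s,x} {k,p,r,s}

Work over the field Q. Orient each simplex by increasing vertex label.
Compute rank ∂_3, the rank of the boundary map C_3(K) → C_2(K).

rank∂_3=13

n_0=9 n_1=34 n_2=44 n_3=14  [Q]
∂1: piv[eg,ej,ek,en,ep,er,es,ex] rk=8  ker:gj,gk,gp,gr,gs,gx,jk,jn,jp,jr,js,jx,kn,kp,kr,ks,kx,nr,ns,nx,pr,ps,px,rs,rx,sx
∂2: piv[egk,egp,egr,egx,ejn,ejr,ejs,ekn,ekp,ekr,eks,ekx,ens,enx,epx,ers,esx,gjk,gjx,gks,gpr,gps,grx,jps,jpx] rk=25  ker:gkp,gkr,gkx,gpx,jkx,jns,jrs,jsx,kns,knx,kpr,kps,kpx,krs,krx,nsx,prs,psx,rsx
∂3: piv[egkp,egkx,egpx,ejns,ekns,ekpx,ensx,gjkx,gkpr,gkps,gkrx,jpsx,kprs] rk=13  ker:gkpx
rk∂_3=13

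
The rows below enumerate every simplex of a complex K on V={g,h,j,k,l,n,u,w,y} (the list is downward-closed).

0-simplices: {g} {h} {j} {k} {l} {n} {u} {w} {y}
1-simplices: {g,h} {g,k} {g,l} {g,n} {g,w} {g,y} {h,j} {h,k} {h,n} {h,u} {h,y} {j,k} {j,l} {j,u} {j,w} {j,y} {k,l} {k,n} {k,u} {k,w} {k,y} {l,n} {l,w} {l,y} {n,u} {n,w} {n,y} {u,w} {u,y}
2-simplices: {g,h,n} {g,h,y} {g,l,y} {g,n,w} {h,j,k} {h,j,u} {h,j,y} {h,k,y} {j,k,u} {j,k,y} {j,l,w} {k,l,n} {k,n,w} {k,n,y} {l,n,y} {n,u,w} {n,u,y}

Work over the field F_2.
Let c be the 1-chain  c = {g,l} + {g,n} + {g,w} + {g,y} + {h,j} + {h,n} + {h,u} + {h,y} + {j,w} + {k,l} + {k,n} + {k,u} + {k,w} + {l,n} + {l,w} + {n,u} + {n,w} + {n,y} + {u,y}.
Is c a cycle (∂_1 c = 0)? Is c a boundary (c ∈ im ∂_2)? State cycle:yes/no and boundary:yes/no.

n_0=9 n_1=29 n_2=17  [Z2]
∂1: piv[gh,gk,gl,gn,gw,gy,hj,hu] rk=8  ker:hk,hn,hy,jk,jl,ju,jw,jy,kl,kn,ku,kw,ky,ln,lw,ly,nu,nw,ny,uw,uy
∂2: piv[ghn,ghy,gly,gnw,hjk,hju,hjy,hky,jku,jlw,kln,knw,kny,lny,nuw,nuy] rk=16  ker:jky
∂1c = {n} + {w}

cycle:no boundary:no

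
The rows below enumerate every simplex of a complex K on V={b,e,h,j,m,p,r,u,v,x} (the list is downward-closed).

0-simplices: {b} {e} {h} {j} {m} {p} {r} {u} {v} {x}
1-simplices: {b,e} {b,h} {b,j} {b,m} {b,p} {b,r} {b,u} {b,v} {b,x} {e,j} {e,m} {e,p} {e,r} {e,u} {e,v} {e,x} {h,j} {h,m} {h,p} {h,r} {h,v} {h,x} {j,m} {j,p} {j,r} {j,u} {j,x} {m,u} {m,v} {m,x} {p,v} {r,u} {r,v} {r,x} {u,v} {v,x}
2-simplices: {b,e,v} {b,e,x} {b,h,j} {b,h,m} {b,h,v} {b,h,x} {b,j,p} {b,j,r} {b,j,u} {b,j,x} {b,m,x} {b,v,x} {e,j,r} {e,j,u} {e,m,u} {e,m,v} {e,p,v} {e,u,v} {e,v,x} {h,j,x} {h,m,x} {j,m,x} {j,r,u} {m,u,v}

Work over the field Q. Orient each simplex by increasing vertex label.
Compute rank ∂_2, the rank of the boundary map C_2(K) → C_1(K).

rank∂_2=20

n_0=10 n_1=36 n_2=24  [Q]
∂1: piv[be,bh,bj,bm,bp,br,bu,bv,bx] rk=9  ker:ej,em,ep,er,eu,ev,ex,hj,hm,hp,hr,hv,hx,jm,jp,jr,ju,jx,mu,mv,mx,pv,ru,rv,rx,uv,vx
∂2: piv[bev,bex,bhj,bhm,bhv,bhx,bjp,bjr,bju,bjx,bmx,bvx,ejr,eju,emu,emv,epv,euv,jmx,jru] rk=20  ker:evx,hjx,hmx,muv
rk∂_2=20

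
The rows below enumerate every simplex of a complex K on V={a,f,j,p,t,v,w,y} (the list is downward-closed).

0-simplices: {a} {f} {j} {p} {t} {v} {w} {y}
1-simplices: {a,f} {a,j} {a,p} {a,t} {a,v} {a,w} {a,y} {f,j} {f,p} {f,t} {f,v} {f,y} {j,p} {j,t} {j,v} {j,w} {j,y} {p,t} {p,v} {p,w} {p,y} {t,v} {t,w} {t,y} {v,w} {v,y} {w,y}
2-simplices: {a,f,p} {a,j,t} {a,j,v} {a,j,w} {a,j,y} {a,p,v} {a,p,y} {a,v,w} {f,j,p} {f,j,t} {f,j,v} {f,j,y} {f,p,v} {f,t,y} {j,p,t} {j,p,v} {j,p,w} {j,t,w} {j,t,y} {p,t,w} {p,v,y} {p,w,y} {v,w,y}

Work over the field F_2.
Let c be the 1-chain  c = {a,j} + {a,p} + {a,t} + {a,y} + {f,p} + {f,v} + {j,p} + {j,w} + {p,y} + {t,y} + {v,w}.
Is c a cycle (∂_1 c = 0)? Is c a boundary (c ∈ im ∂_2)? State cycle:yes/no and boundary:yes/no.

n_0=8 n_1=27 n_2=23  [Z2]
∂1: piv[af,aj,ap,at,av,aw,ay] rk=7  ker:fj,fp,ft,fv,fy,jp,jt,jv,jw,jy,pt,pv,pw,py,tv,tw,ty,vw,vy,wy
∂2: piv[afp,ajt,ajv,ajw,ajy,apv,apy,avw,fjp,fjt,fjv,fjy,fpv,fty,jpt,jpw,jtw,pvy,pwy] rk=19  ker:jpv,jty,ptw,vwy
∂1c = {j} + {y}

cycle:no boundary:no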